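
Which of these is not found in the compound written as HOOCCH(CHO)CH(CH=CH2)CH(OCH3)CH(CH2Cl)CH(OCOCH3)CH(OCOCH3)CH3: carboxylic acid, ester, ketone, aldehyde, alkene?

carboxylic acid: present (HOOC — –COOH: carbonyl C bonded to –OH and C → carboxylic acid (the –OH is not a separate alcohol)).
aldehyde: present (CH(CHO) — pendant –CHO: carbonyl C bonded to C and H → aldehyde).
ester: present (CH(OCOCH3) — pendant –OC(=O)CH3: an acyloxy group → ester).
alkene: present (CH(CH=CH2) — pendant –CH=CH2: C=C double bond → alkene).
ketone: absent. In CH(OCOCH3), the C=O is bonded to an –O–C group, which defines an ester, not a ketone. In HOOC, the C=O bears an –OH, making it a carboxylic acid rather than a ketone. In CH(CHO), the carbonyl carbon carries an H, so it is an aldehyde, not a ketone.

ketone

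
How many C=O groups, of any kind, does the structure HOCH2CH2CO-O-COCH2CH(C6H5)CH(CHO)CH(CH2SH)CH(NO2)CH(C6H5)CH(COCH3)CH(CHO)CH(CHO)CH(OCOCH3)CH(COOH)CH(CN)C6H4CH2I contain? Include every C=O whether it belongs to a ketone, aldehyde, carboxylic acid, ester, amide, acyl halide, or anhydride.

8

CH2CO-O-COCH2: anhydride, 2 C=O (running total 2).
CH(CHO): aldehyde, 1 C=O (running total 3).
CH(COCH3): ketone, 1 C=O (running total 4).
CH(CHO): aldehyde, 1 C=O (running total 5).
CH(CHO): aldehyde, 1 C=O (running total 6).
CH(OCOCH3): ester, 1 C=O (running total 7).
CH(COOH): carboxylic acid, 1 C=O (running total 8).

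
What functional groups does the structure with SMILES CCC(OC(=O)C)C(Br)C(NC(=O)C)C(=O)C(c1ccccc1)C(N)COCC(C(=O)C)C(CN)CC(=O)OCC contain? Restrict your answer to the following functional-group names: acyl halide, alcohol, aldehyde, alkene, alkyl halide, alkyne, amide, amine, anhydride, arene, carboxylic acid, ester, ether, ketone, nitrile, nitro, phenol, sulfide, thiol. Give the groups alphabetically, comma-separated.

alkyl halide, amide, amine, arene, ester, ether, ketone

pendant –OC(=O)CH3: an acyloxy group → ester.
halogen on an sp³ carbon → alkyl halide.
pendant –NHC(=O)CH3: N bonded to a carbonyl → amide (not amine).
–C(=O)– with carbon on both sides → ketone.
pendant –C6H5: benzene ring → arene.
–NH2 on an sp³ carbon with no adjacent C=O → amine.
C–O–C with sp³ carbons on both sides and no adjacent C=O → ether.
pendant –COCH3: carbonyl C bonded to two carbons → ketone.
pendant –CH2NH2: N on sp³ C, no adjacent C=O → amine.
–C(=O)OCH2CH3: carbonyl C bonded to C and to –OEt → ester.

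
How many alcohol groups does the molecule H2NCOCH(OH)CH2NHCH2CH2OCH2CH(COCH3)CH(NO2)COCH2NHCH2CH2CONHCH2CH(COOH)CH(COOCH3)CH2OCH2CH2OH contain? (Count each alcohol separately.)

–C(=O)NH2: carbonyl C bonded to C and to N → amide (the N is not a separate amine).
–OH on an sp³ carbon → alcohol (secondary).
C–N–C with sp³ carbons and no adjacent C=O → amine (secondary).
C–O–C with sp³ carbons on both sides and no adjacent C=O → ether.
pendant –COCH3: carbonyl C bonded to two carbons → ketone.
–NO2 on an sp³ carbon → nitro (the N=O is not a carbonyl).
–C(=O)– with carbon on both sides → ketone.
C–N–C with sp³ carbons and no adjacent C=O → amine (secondary).
–C(=O)–N– linkage → amide (the N is not an amine).
pendant –COOH: carbonyl C bonded to C and –OH → carboxylic acid.
pendant –COOCH3: carbonyl C bonded to C and –OCH3 → ester.
C–O–C with sp³ carbons on both sides and no adjacent C=O → ether.
–OH on an sp³ carbon → alcohol.
Alcohol appears at: CH(OH), CH2OH → 2.

2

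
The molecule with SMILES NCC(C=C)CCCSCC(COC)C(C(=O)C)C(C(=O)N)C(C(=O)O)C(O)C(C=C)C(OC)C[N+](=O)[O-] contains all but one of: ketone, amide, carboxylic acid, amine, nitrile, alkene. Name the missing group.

nitrile

alkene: present (CH(CH=CH2) — pendant –CH=CH2: C=C double bond → alkene).
amine: present (H2NCH2 — –NH2 on an sp³ carbon with no adjacent C=O → amine).
ketone: present (CH(COCH3) — pendant –COCH3: carbonyl C bonded to two carbons → ketone).
amide: present (CH(CONH2) — pendant –CONH2: carbonyl C bonded to C and N → amide).
carboxylic acid: present (CH(COOH) — pendant –COOH: carbonyl C bonded to C and –OH → carboxylic acid).
nitrile: no segment matches this pattern.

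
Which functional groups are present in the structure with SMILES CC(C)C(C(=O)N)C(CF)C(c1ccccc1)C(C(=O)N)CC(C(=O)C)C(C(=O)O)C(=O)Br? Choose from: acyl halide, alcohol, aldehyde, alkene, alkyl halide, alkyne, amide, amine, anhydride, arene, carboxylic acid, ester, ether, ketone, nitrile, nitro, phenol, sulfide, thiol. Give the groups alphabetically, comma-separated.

Taking each segment in turn:
  CH(CONH2): pendant –CONH2: carbonyl C bonded to C and N → amide.
  CH(CH2F): pendant –CH2X: halogen on sp³ carbon → alkyl halide.
  CH(C6H5): pendant –C6H5: benzene ring → arene.
  CH(CONH2): pendant –CONH2: carbonyl C bonded to C and N → amide.
  CH(COCH3): pendant –COCH3: carbonyl C bonded to two carbons → ketone.
  CH(COOH): pendant –COOH: carbonyl C bonded to C and –OH → carboxylic acid.
  COBr: –C(=O)Br: carbonyl C bonded to C and to a halogen → acyl halide (not alkyl halide).

acyl halide, alkyl halide, amide, arene, carboxylic acid, ketone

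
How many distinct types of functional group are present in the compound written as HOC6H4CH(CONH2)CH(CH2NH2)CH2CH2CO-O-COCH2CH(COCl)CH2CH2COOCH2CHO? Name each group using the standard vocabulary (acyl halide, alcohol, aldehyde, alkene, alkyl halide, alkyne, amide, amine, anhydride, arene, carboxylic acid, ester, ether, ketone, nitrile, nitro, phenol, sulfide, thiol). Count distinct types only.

Working along the chain:
  HOC6H4: –OH attached directly to an aromatic ring → phenol (not alcohol); the ring itself is an arene.
  CH(CONH2): pendant –CONH2: carbonyl C bonded to C and N → amide.
  CH(CH2NH2): pendant –CH2NH2: N on sp³ C, no adjacent C=O → amine.
  CH2CO-O-COCH2: two acyl groups sharing one oxygen, –C(=O)–O–C(=O)– → anhydride.
  CH(COCl): pendant –C(=O)X: carbonyl C bonded to C and halogen → acyl halide.
  CH2COOCH2: –C(=O)–O–C with C on the carbonyl side → ester.
  CHO: terminal –CHO: carbonyl C bonded to H and C → aldehyde.
Distinct types present: acyl halide, aldehyde, amide, amine, anhydride, arene, ester, phenol.

8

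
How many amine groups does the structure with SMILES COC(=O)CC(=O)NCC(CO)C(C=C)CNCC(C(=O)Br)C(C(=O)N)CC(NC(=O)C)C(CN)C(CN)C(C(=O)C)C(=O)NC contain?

3

Taking each segment in turn:
  CH3OOC: CH3O–C(=O)–: carbonyl C bonded to C and to –OCH3 → ester (not ketone + ether).
  CH2CONHCH2: –C(=O)–N– linkage → amide (the N is not an amine).
  CH(CH2OH): pendant –CH2OH on an sp³ backbone C → alcohol.
  CH(CH=CH2): pendant –CH=CH2: C=C double bond → alkene.
  CH2NHCH2: C–N–C with sp³ carbons and no adjacent C=O → amine (secondary).
  CH(COBr): pendant –C(=O)X: carbonyl C bonded to C and halogen → acyl halide.
  CH(CONH2): pendant –CONH2: carbonyl C bonded to C and N → amide.
  CH(NHCOCH3): pendant –NHC(=O)CH3: N bonded to a carbonyl → amide (not amine).
  CH(CH2NH2): pendant –CH2NH2: N on sp³ C, no adjacent C=O → amine.
  CH(CH2NH2): pendant –CH2NH2: N on sp³ C, no adjacent C=O → amine.
  CH(COCH3): pendant –COCH3: carbonyl C bonded to two carbons → ketone.
  CONHCH3: –C(=O)NHCH3: carbonyl C bonded to C and to N → amide (the N is not an amine).
Amine appears at: CH2NHCH2, CH(CH2NH2), CH(CH2NH2) → 3.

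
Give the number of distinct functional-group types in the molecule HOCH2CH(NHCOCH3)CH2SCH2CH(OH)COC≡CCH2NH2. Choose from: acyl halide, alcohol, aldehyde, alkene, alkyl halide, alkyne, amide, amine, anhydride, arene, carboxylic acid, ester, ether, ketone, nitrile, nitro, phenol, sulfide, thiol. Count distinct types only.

6

Taking each segment in turn:
  HOCH2: HO– on an sp³ carbon → alcohol.
  CH(NHCOCH3): pendant –NHC(=O)CH3: N bonded to a carbonyl → amide (not amine).
  CH2SCH2: C–S–C linkage → sulfide (thioether).
  CH(OH): –OH on an sp³ carbon → alcohol (secondary).
  CO: –C(=O)– with carbon on both sides → ketone.
  C≡C: C≡C triple bond → alkyne.
  CH2NH2: –NH2 on an sp³ carbon with no adjacent C=O → amine.
Distinct types present: alcohol, alkyne, amide, amine, ketone, sulfide.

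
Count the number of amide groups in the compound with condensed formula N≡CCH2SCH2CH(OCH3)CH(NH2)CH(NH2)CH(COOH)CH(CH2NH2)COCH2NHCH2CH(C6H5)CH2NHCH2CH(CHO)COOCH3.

0

N≡C–: carbon triple-bonded to nitrogen → nitrile.
C–S–C linkage → sulfide (thioether).
pendant –OCH3: C–O–C with sp³ C, no adjacent C=O → ether.
–NH2 on an sp³ carbon with no adjacent C=O → amine.
–NH2 on an sp³ carbon with no adjacent C=O → amine.
pendant –COOH: carbonyl C bonded to C and –OH → carboxylic acid.
pendant –CH2NH2: N on sp³ C, no adjacent C=O → amine.
–C(=O)– with carbon on both sides → ketone.
C–N–C with sp³ carbons and no adjacent C=O → amine (secondary).
pendant –C6H5: benzene ring → arene.
C–N–C with sp³ carbons and no adjacent C=O → amine (secondary).
pendant –CHO: carbonyl C bonded to C and H → aldehyde.
–C(=O)OCH3: carbonyl C bonded to C and to –OCH3 → ester (not ketone + ether).
No segment is a amide: CH(NH2) is amine, not amide; CH(NH2) is amine, not amide; CH(CH2NH2) is amine, not amide. → 0.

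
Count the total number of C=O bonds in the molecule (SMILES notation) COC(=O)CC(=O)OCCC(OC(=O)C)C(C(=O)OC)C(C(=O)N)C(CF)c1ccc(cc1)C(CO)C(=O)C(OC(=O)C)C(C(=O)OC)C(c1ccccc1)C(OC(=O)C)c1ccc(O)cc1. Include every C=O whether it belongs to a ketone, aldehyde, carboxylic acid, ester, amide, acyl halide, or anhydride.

CH3OOC: ester, 1 C=O (running total 1).
CH2COOCH2: ester, 1 C=O (running total 2).
CH(OCOCH3): ester, 1 C=O (running total 3).
CH(COOCH3): ester, 1 C=O (running total 4).
CH(CONH2): amide, 1 C=O (running total 5).
CO: ketone, 1 C=O (running total 6).
CH(OCOCH3): ester, 1 C=O (running total 7).
CH(COOCH3): ester, 1 C=O (running total 8).
CH(OCOCH3): ester, 1 C=O (running total 9).

9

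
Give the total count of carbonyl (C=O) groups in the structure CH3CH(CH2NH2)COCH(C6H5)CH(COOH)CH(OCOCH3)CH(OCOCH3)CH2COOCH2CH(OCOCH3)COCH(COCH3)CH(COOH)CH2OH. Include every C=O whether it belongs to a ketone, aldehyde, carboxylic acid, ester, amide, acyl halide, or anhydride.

9

CO: ketone, 1 C=O (running total 1).
CH(COOH): carboxylic acid, 1 C=O (running total 2).
CH(OCOCH3): ester, 1 C=O (running total 3).
CH(OCOCH3): ester, 1 C=O (running total 4).
CH2COOCH2: ester, 1 C=O (running total 5).
CH(OCOCH3): ester, 1 C=O (running total 6).
CO: ketone, 1 C=O (running total 7).
CH(COCH3): ketone, 1 C=O (running total 8).
CH(COOH): carboxylic acid, 1 C=O (running total 9).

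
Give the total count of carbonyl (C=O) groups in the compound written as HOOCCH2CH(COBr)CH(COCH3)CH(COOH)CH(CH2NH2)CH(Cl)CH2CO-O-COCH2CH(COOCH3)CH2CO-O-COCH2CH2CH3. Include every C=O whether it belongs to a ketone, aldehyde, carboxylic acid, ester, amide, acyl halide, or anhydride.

9

HOOC: carboxylic acid, 1 C=O (running total 1).
CH(COBr): acyl halide, 1 C=O (running total 2).
CH(COCH3): ketone, 1 C=O (running total 3).
CH(COOH): carboxylic acid, 1 C=O (running total 4).
CH2CO-O-COCH2: anhydride, 2 C=O (running total 6).
CH(COOCH3): ester, 1 C=O (running total 7).
CH2CO-O-COCH2: anhydride, 2 C=O (running total 9).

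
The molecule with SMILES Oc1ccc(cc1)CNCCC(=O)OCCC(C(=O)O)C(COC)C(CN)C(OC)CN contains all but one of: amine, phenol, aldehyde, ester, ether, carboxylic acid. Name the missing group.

aldehyde

phenol: present (HOC6H4 — –OH attached directly to an aromatic ring → phenol (not alcohol); the ring itself is an arene).
ester: present (CH2COOCH2 — –C(=O)–O–C with C on the carbonyl side → ester).
amine: present (CH2NHCH2 — C–N–C with sp³ carbons and no adjacent C=O → amine (secondary)).
ether: present (CH(CH2OCH3) — pendant –CH2OCH3: C–O–C linkage → ether).
carboxylic acid: present (CH(COOH) — pendant –COOH: carbonyl C bonded to C and –OH → carboxylic acid).
aldehyde: absent. In CH(COOH), the carbonyl carbon bears –OH, not –H, so it is a carboxylic acid.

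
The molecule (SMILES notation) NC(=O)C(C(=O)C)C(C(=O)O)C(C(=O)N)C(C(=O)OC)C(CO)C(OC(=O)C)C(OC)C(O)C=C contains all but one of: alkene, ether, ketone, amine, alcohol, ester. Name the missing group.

amine

alcohol: present (CH(CH2OH) — pendant –CH2OH on an sp³ backbone C → alcohol).
ester: present (CH(COOCH3) — pendant –COOCH3: carbonyl C bonded to C and –OCH3 → ester).
ether: present (CH(OCH3) — pendant –OCH3: C–O–C with sp³ C, no adjacent C=O → ether).
alkene: present (CH=CH2 — C=C double bond → alkene).
ketone: present (CH(COCH3) — pendant –COCH3: carbonyl C bonded to two carbons → ketone).
amine: absent. In each of H2NCO and CH(CONH2), the nitrogen is bonded directly to a carbonyl carbon, making it part of an amide, not a free amine.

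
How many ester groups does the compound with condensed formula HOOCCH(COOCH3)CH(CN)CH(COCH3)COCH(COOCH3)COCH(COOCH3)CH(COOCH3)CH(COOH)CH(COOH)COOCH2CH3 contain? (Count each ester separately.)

Working along the chain:
  HOOC: –COOH: carbonyl C bonded to –OH and C → carboxylic acid (the –OH is not a separate alcohol).
  CH(COOCH3): pendant –COOCH3: carbonyl C bonded to C and –OCH3 → ester.
  CH(CN): pendant –C≡N: nitrile.
  CH(COCH3): pendant –COCH3: carbonyl C bonded to two carbons → ketone.
  CO: –C(=O)– with carbon on both sides → ketone.
  CH(COOCH3): pendant –COOCH3: carbonyl C bonded to C and –OCH3 → ester.
  CO: –C(=O)– with carbon on both sides → ketone.
  CH(COOCH3): pendant –COOCH3: carbonyl C bonded to C and –OCH3 → ester.
  CH(COOCH3): pendant –COOCH3: carbonyl C bonded to C and –OCH3 → ester.
  CH(COOH): pendant –COOH: carbonyl C bonded to C and –OH → carboxylic acid.
  CH(COOH): pendant –COOH: carbonyl C bonded to C and –OH → carboxylic acid.
  COOCH2CH3: –C(=O)OCH2CH3: carbonyl C bonded to C and to –OEt → ester.
Ester appears at: CH(COOCH3), CH(COOCH3), CH(COOCH3), CH(COOCH3), COOCH2CH3 → 5.

5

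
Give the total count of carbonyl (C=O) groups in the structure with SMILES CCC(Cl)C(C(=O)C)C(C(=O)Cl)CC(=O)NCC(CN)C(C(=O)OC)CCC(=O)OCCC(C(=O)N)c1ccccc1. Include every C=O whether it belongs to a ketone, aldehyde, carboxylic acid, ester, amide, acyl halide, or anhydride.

CH(COCH3): ketone, 1 C=O (running total 1).
CH(COCl): acyl halide, 1 C=O (running total 2).
CH2CONHCH2: amide, 1 C=O (running total 3).
CH(COOCH3): ester, 1 C=O (running total 4).
CH2COOCH2: ester, 1 C=O (running total 5).
CH(CONH2): amide, 1 C=O (running total 6).

6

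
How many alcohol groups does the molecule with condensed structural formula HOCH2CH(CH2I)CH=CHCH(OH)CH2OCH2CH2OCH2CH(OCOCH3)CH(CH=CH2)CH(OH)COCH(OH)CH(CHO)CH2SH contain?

Taking each segment in turn:
  HOCH2: HO– on an sp³ carbon → alcohol.
  CH(CH2I): pendant –CH2X: halogen on sp³ carbon → alkyl halide.
  CH=CH: C=C double bond → alkene.
  CH(OH): –OH on an sp³ carbon → alcohol (secondary).
  CH2OCH2: C–O–C with sp³ carbons on both sides and no adjacent C=O → ether.
  CH2OCH2: C–O–C with sp³ carbons on both sides and no adjacent C=O → ether.
  CH(OCOCH3): pendant –OC(=O)CH3: an acyloxy group → ester.
  CH(CH=CH2): pendant –CH=CH2: C=C double bond → alkene.
  CH(OH): –OH on an sp³ carbon → alcohol (secondary).
  CO: –C(=O)– with carbon on both sides → ketone.
  CH(OH): –OH on an sp³ carbon → alcohol (secondary).
  CH(CHO): pendant –CHO: carbonyl C bonded to C and H → aldehyde.
  CH2SH: –SH on an sp³ carbon → thiol.
Alcohol appears at: HOCH2, CH(OH), CH(OH), CH(OH) → 4.

4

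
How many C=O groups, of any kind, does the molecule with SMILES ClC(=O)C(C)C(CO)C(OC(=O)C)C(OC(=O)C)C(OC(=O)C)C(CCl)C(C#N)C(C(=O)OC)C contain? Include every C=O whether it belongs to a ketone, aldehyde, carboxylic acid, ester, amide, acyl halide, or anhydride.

5

ClCO: acyl halide, 1 C=O (running total 1).
CH(OCOCH3): ester, 1 C=O (running total 2).
CH(OCOCH3): ester, 1 C=O (running total 3).
CH(OCOCH3): ester, 1 C=O (running total 4).
CH(COOCH3): ester, 1 C=O (running total 5).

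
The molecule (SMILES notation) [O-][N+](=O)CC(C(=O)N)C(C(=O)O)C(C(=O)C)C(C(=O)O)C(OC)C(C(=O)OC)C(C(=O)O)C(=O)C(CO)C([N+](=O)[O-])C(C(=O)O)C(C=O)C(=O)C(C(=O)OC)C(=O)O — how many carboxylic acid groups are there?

5

Taking each segment in turn:
  O2NCH2: –NO2 on carbon → nitro group.
  CH(CONH2): pendant –CONH2: carbonyl C bonded to C and N → amide.
  CH(COOH): pendant –COOH: carbonyl C bonded to C and –OH → carboxylic acid.
  CH(COCH3): pendant –COCH3: carbonyl C bonded to two carbons → ketone.
  CH(COOH): pendant –COOH: carbonyl C bonded to C and –OH → carboxylic acid.
  CH(OCH3): pendant –OCH3: C–O–C with sp³ C, no adjacent C=O → ether.
  CH(COOCH3): pendant –COOCH3: carbonyl C bonded to C and –OCH3 → ester.
  CH(COOH): pendant –COOH: carbonyl C bonded to C and –OH → carboxylic acid.
  CO: –C(=O)– with carbon on both sides → ketone.
  CH(CH2OH): pendant –CH2OH on an sp³ backbone C → alcohol.
  CH(NO2): –NO2 on an sp³ carbon → nitro (the N=O is not a carbonyl).
  CH(COOH): pendant –COOH: carbonyl C bonded to C and –OH → carboxylic acid.
  CH(CHO): pendant –CHO: carbonyl C bonded to C and H → aldehyde.
  CO: –C(=O)– with carbon on both sides → ketone.
  CH(COOCH3): pendant –COOCH3: carbonyl C bonded to C and –OCH3 → ester.
  COOH: –COOH: carbonyl C bonded to –OH and C → carboxylic acid (the –OH is not a separate alcohol).
Carboxylic acid appears at: CH(COOH), CH(COOH), CH(COOH), CH(COOH), COOH → 5.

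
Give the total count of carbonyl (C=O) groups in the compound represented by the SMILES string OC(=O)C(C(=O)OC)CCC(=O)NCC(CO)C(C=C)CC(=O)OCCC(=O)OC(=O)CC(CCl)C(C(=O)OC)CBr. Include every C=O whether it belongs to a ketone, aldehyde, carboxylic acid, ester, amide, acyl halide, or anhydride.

7

HOOC: carboxylic acid, 1 C=O (running total 1).
CH(COOCH3): ester, 1 C=O (running total 2).
CH2CONHCH2: amide, 1 C=O (running total 3).
CH2COOCH2: ester, 1 C=O (running total 4).
CH2CO-O-COCH2: anhydride, 2 C=O (running total 6).
CH(COOCH3): ester, 1 C=O (running total 7).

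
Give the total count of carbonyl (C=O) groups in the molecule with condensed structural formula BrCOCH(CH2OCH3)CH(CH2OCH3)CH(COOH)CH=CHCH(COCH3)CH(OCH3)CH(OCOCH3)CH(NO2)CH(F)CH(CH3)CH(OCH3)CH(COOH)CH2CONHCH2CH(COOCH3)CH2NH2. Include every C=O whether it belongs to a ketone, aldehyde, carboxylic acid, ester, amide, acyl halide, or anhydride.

7

BrCO: acyl halide, 1 C=O (running total 1).
CH(COOH): carboxylic acid, 1 C=O (running total 2).
CH(COCH3): ketone, 1 C=O (running total 3).
CH(OCOCH3): ester, 1 C=O (running total 4).
CH(COOH): carboxylic acid, 1 C=O (running total 5).
CH2CONHCH2: amide, 1 C=O (running total 6).
CH(COOCH3): ester, 1 C=O (running total 7).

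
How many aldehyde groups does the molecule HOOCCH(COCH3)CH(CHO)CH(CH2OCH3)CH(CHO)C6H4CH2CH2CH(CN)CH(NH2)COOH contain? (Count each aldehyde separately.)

Working along the chain:
  HOOC: –COOH: carbonyl C bonded to –OH and C → carboxylic acid (the –OH is not a separate alcohol).
  CH(COCH3): pendant –COCH3: carbonyl C bonded to two carbons → ketone.
  CH(CHO): pendant –CHO: carbonyl C bonded to C and H → aldehyde.
  CH(CH2OCH3): pendant –CH2OCH3: C–O–C linkage → ether.
  CH(CHO): pendant –CHO: carbonyl C bonded to C and H → aldehyde.
  C6H4: para-disubstituted benzene ring → arene.
  CH(CN): pendant –C≡N: nitrile.
  CH(NH2): –NH2 on an sp³ carbon with no adjacent C=O → amine.
  COOH: –COOH: carbonyl C bonded to –OH and C → carboxylic acid (the –OH is not a separate alcohol).
Aldehyde appears at: CH(CHO), CH(CHO) → 2.

2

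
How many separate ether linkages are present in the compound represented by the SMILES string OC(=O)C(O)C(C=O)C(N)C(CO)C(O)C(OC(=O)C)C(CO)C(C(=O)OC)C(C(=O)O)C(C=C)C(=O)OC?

0

Reading the structure from left to right:
  HOOC: –COOH: carbonyl C bonded to –OH and C → carboxylic acid (the –OH is not a separate alcohol).
  CH(OH): –OH on an sp³ carbon → alcohol (secondary).
  CH(CHO): pendant –CHO: carbonyl C bonded to C and H → aldehyde.
  CH(NH2): –NH2 on an sp³ carbon with no adjacent C=O → amine.
  CH(CH2OH): pendant –CH2OH on an sp³ backbone C → alcohol.
  CH(OH): –OH on an sp³ carbon → alcohol (secondary).
  CH(OCOCH3): pendant –OC(=O)CH3: an acyloxy group → ester.
  CH(CH2OH): pendant –CH2OH on an sp³ backbone C → alcohol.
  CH(COOCH3): pendant –COOCH3: carbonyl C bonded to C and –OCH3 → ester.
  CH(COOH): pendant –COOH: carbonyl C bonded to C and –OH → carboxylic acid.
  CH(CH=CH2): pendant –CH=CH2: C=C double bond → alkene.
  COOCH3: –C(=O)OCH3: carbonyl C bonded to C and to –OCH3 → ester (not ketone + ether).
No segment is a ether: CH(OH) is alcohol, not ether; CH(CH2OH) is alcohol, not ether; CH(OH) is alcohol, not ether. → 0.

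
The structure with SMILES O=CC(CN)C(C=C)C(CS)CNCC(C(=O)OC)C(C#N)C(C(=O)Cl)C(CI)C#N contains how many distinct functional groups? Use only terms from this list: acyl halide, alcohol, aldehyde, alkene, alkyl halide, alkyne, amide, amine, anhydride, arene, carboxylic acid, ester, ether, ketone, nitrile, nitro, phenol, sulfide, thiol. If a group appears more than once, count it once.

8

Taking each segment in turn:
  OHC: terminal –CHO: carbonyl C bonded to H and C → aldehyde.
  CH(CH2NH2): pendant –CH2NH2: N on sp³ C, no adjacent C=O → amine.
  CH(CH=CH2): pendant –CH=CH2: C=C double bond → alkene.
  CH(CH2SH): pendant –CH2SH → thiol.
  CH2NHCH2: C–N–C with sp³ carbons and no adjacent C=O → amine (secondary).
  CH(COOCH3): pendant –COOCH3: carbonyl C bonded to C and –OCH3 → ester.
  CH(CN): pendant –C≡N: nitrile.
  CH(COCl): pendant –C(=O)X: carbonyl C bonded to C and halogen → acyl halide.
  CH(CH2I): pendant –CH2X: halogen on sp³ carbon → alkyl halide.
  CN: –C≡N: carbon triple-bonded to nitrogen → nitrile.
Distinct types present: acyl halide, aldehyde, alkene, alkyl halide, amine, ester, nitrile, thiol.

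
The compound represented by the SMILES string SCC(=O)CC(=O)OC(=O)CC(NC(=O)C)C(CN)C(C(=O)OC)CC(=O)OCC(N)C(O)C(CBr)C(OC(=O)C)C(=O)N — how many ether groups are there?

0

–SH on an sp³ carbon → thiol.
–C(=O)– with carbon on both sides → ketone.
two acyl groups sharing one oxygen, –C(=O)–O–C(=O)– → anhydride.
pendant –NHC(=O)CH3: N bonded to a carbonyl → amide (not amine).
pendant –CH2NH2: N on sp³ C, no adjacent C=O → amine.
pendant –COOCH3: carbonyl C bonded to C and –OCH3 → ester.
–C(=O)–O–C with C on the carbonyl side → ester.
–NH2 on an sp³ carbon with no adjacent C=O → amine.
–OH on an sp³ carbon → alcohol (secondary).
pendant –CH2X: halogen on sp³ carbon → alkyl halide.
pendant –OC(=O)CH3: an acyloxy group → ester.
–C(=O)NH2: carbonyl C bonded to C and to N → amide (the N is not a separate amine).
No segment is a ether: CH2CO-O-COCH2 is anhydride, not ether; CH(COOCH3) is ester, not ether; CH2COOCH2 is ester, not ether. → 0.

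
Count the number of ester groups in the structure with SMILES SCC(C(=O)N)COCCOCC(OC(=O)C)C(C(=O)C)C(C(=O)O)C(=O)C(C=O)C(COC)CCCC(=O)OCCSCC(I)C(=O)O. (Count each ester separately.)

2

–SH on an sp³ carbon → thiol.
pendant –CONH2: carbonyl C bonded to C and N → amide.
C–O–C with sp³ carbons on both sides and no adjacent C=O → ether.
C–O–C with sp³ carbons on both sides and no adjacent C=O → ether.
pendant –OC(=O)CH3: an acyloxy group → ester.
pendant –COCH3: carbonyl C bonded to two carbons → ketone.
pendant –COOH: carbonyl C bonded to C and –OH → carboxylic acid.
–C(=O)– with carbon on both sides → ketone.
pendant –CHO: carbonyl C bonded to C and H → aldehyde.
pendant –CH2OCH3: C–O–C linkage → ether.
–C(=O)–O–C with C on the carbonyl side → ester.
C–S–C linkage → sulfide (thioether).
halogen on an sp³ carbon → alkyl halide.
–COOH: carbonyl C bonded to –OH and C → carboxylic acid (the –OH is not a separate alcohol).
Ester appears at: CH(OCOCH3), CH2COOCH2 → 2.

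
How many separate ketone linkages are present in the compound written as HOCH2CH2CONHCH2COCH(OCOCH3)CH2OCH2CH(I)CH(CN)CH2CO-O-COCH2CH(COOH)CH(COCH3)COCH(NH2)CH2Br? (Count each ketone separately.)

3

Working along the chain:
  HOCH2: HO– on an sp³ carbon → alcohol.
  CH2CONHCH2: –C(=O)–N– linkage → amide (the N is not an amine).
  CO: –C(=O)– with carbon on both sides → ketone.
  CH(OCOCH3): pendant –OC(=O)CH3: an acyloxy group → ester.
  CH2OCH2: C–O–C with sp³ carbons on both sides and no adjacent C=O → ether.
  CH(I): halogen on an sp³ carbon → alkyl halide.
  CH(CN): pendant –C≡N: nitrile.
  CH2CO-O-COCH2: two acyl groups sharing one oxygen, –C(=O)–O–C(=O)– → anhydride.
  CH(COOH): pendant –COOH: carbonyl C bonded to C and –OH → carboxylic acid.
  CH(COCH3): pendant –COCH3: carbonyl C bonded to two carbons → ketone.
  CO: –C(=O)– with carbon on both sides → ketone.
  CH(NH2): –NH2 on an sp³ carbon with no adjacent C=O → amine.
  CH2Br: halogen on an sp³ carbon → alkyl halide.
Ketone appears at: CO, CH(COCH3), CO → 3.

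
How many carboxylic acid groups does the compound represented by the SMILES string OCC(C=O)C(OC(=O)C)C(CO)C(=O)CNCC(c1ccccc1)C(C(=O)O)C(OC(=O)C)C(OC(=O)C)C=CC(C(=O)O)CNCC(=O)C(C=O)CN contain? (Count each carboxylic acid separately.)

2

HO– on an sp³ carbon → alcohol.
pendant –CHO: carbonyl C bonded to C and H → aldehyde.
pendant –OC(=O)CH3: an acyloxy group → ester.
pendant –CH2OH on an sp³ backbone C → alcohol.
–C(=O)– with carbon on both sides → ketone.
C–N–C with sp³ carbons and no adjacent C=O → amine (secondary).
pendant –C6H5: benzene ring → arene.
pendant –COOH: carbonyl C bonded to C and –OH → carboxylic acid.
pendant –OC(=O)CH3: an acyloxy group → ester.
pendant –OC(=O)CH3: an acyloxy group → ester.
C=C double bond → alkene.
pendant –COOH: carbonyl C bonded to C and –OH → carboxylic acid.
C–N–C with sp³ carbons and no adjacent C=O → amine (secondary).
–C(=O)– with carbon on both sides → ketone.
pendant –CHO: carbonyl C bonded to C and H → aldehyde.
–NH2 on an sp³ carbon with no adjacent C=O → amine.
Carboxylic acid appears at: CH(COOH), CH(COOH) → 2.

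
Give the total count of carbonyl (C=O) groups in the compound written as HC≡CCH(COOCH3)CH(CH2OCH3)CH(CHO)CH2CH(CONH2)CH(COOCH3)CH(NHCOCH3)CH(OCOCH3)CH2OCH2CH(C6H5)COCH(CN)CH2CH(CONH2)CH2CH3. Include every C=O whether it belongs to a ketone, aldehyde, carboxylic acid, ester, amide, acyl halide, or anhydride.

8

CH(COOCH3): ester, 1 C=O (running total 1).
CH(CHO): aldehyde, 1 C=O (running total 2).
CH(CONH2): amide, 1 C=O (running total 3).
CH(COOCH3): ester, 1 C=O (running total 4).
CH(NHCOCH3): amide, 1 C=O (running total 5).
CH(OCOCH3): ester, 1 C=O (running total 6).
CO: ketone, 1 C=O (running total 7).
CH(CONH2): amide, 1 C=O (running total 8).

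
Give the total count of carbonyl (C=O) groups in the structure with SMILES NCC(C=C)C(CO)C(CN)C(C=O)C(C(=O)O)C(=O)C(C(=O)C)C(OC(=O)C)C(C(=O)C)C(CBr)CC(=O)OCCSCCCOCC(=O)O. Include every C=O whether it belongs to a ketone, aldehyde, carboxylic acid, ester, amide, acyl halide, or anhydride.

8

CH(CHO): aldehyde, 1 C=O (running total 1).
CH(COOH): carboxylic acid, 1 C=O (running total 2).
CO: ketone, 1 C=O (running total 3).
CH(COCH3): ketone, 1 C=O (running total 4).
CH(OCOCH3): ester, 1 C=O (running total 5).
CH(COCH3): ketone, 1 C=O (running total 6).
CH2COOCH2: ester, 1 C=O (running total 7).
COOH: carboxylic acid, 1 C=O (running total 8).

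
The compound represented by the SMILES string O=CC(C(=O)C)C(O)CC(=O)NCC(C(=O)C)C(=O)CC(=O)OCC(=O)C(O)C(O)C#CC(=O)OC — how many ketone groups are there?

Taking each segment in turn:
  OHC: terminal –CHO: carbonyl C bonded to H and C → aldehyde.
  CH(COCH3): pendant –COCH3: carbonyl C bonded to two carbons → ketone.
  CH(OH): –OH on an sp³ carbon → alcohol (secondary).
  CH2CONHCH2: –C(=O)–N– linkage → amide (the N is not an amine).
  CH(COCH3): pendant –COCH3: carbonyl C bonded to two carbons → ketone.
  CO: –C(=O)– with carbon on both sides → ketone.
  CH2COOCH2: –C(=O)–O–C with C on the carbonyl side → ester.
  CO: –C(=O)– with carbon on both sides → ketone.
  CH(OH): –OH on an sp³ carbon → alcohol (secondary).
  CH(OH): –OH on an sp³ carbon → alcohol (secondary).
  C≡C: C≡C triple bond → alkyne.
  COOCH3: –C(=O)OCH3: carbonyl C bonded to C and to –OCH3 → ester (not ketone + ether).
Ketone appears at: CH(COCH3), CH(COCH3), CO, CO → 4.

4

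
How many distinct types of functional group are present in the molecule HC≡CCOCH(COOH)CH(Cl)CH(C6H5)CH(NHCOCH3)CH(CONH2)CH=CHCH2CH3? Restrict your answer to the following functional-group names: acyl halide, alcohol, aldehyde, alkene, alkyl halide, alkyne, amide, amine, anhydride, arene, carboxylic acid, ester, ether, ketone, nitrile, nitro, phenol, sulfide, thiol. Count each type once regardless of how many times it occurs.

7

C≡C triple bond → alkyne.
–C(=O)– with carbon on both sides → ketone.
pendant –COOH: carbonyl C bonded to C and –OH → carboxylic acid.
halogen on an sp³ carbon → alkyl halide.
pendant –C6H5: benzene ring → arene.
pendant –NHC(=O)CH3: N bonded to a carbonyl → amide (not amine).
pendant –CONH2: carbonyl C bonded to C and N → amide.
C=C double bond → alkene.
Distinct types present: alkene, alkyl halide, alkyne, amide, arene, carboxylic acid, ketone.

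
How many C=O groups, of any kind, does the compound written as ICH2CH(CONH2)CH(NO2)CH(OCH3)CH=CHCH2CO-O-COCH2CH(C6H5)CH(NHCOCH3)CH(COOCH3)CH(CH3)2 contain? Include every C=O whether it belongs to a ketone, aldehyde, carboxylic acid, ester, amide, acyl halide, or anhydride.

CH(CONH2): amide, 1 C=O (running total 1).
CH2CO-O-COCH2: anhydride, 2 C=O (running total 3).
CH(NHCOCH3): amide, 1 C=O (running total 4).
CH(COOCH3): ester, 1 C=O (running total 5).

5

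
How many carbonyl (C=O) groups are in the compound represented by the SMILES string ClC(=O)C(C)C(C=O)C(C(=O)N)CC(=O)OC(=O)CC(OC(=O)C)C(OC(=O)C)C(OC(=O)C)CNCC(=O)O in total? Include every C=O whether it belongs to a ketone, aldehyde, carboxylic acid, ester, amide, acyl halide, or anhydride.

9

ClCO: acyl halide, 1 C=O (running total 1).
CH(CHO): aldehyde, 1 C=O (running total 2).
CH(CONH2): amide, 1 C=O (running total 3).
CH2CO-O-COCH2: anhydride, 2 C=O (running total 5).
CH(OCOCH3): ester, 1 C=O (running total 6).
CH(OCOCH3): ester, 1 C=O (running total 7).
CH(OCOCH3): ester, 1 C=O (running total 8).
COOH: carboxylic acid, 1 C=O (running total 9).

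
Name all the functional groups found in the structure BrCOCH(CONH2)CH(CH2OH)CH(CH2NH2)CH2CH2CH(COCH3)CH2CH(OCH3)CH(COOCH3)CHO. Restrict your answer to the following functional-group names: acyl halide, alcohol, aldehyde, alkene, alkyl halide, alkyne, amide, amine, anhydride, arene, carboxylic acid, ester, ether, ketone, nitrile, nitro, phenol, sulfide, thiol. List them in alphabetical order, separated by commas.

Taking each segment in turn:
  BrCO: –C(=O)Br: carbonyl C bonded to C and to a halogen → acyl halide (not alkyl halide).
  CH(CONH2): pendant –CONH2: carbonyl C bonded to C and N → amide.
  CH(CH2OH): pendant –CH2OH on an sp³ backbone C → alcohol.
  CH(CH2NH2): pendant –CH2NH2: N on sp³ C, no adjacent C=O → amine.
  CH(COCH3): pendant –COCH3: carbonyl C bonded to two carbons → ketone.
  CH(OCH3): pendant –OCH3: C–O–C with sp³ C, no adjacent C=O → ether.
  CH(COOCH3): pendant –COOCH3: carbonyl C bonded to C and –OCH3 → ester.
  CHO: terminal –CHO: carbonyl C bonded to H and C → aldehyde.

acyl halide, alcohol, aldehyde, amide, amine, ester, ether, ketone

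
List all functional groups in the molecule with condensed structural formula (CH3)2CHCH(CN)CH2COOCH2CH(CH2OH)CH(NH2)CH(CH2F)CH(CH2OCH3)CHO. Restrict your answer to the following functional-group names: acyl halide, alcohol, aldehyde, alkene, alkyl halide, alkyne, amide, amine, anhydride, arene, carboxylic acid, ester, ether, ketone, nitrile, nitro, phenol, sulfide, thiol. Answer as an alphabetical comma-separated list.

Working along the chain:
  CH(CN): pendant –C≡N: nitrile.
  CH2COOCH2: –C(=O)–O–C with C on the carbonyl side → ester.
  CH(CH2OH): pendant –CH2OH on an sp³ backbone C → alcohol.
  CH(NH2): –NH2 on an sp³ carbon with no adjacent C=O → amine.
  CH(CH2F): pendant –CH2X: halogen on sp³ carbon → alkyl halide.
  CH(CH2OCH3): pendant –CH2OCH3: C–O–C linkage → ether.
  CHO: terminal –CHO: carbonyl C bonded to H and C → aldehyde.

alcohol, aldehyde, alkyl halide, amine, ester, ether, nitrile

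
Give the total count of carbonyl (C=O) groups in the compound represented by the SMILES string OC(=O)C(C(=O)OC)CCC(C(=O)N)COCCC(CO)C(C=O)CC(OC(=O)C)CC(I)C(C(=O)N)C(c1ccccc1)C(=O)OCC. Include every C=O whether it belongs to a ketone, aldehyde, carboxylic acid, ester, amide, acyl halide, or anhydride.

7

HOOC: carboxylic acid, 1 C=O (running total 1).
CH(COOCH3): ester, 1 C=O (running total 2).
CH(CONH2): amide, 1 C=O (running total 3).
CH(CHO): aldehyde, 1 C=O (running total 4).
CH(OCOCH3): ester, 1 C=O (running total 5).
CH(CONH2): amide, 1 C=O (running total 6).
COOCH2CH3: ester, 1 C=O (running total 7).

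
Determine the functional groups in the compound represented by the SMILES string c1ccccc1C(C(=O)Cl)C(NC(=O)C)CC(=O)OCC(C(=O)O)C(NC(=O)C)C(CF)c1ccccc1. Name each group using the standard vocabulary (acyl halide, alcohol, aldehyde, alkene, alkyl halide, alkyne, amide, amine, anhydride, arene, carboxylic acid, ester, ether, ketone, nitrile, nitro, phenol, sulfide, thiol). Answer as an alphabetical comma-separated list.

Taking each segment in turn:
  C6H5: C6H5– phenyl ring → arene.
  CH(COCl): pendant –C(=O)X: carbonyl C bonded to C and halogen → acyl halide.
  CH(NHCOCH3): pendant –NHC(=O)CH3: N bonded to a carbonyl → amide (not amine).
  CH2COOCH2: –C(=O)–O–C with C on the carbonyl side → ester.
  CH(COOH): pendant –COOH: carbonyl C bonded to C and –OH → carboxylic acid.
  CH(NHCOCH3): pendant –NHC(=O)CH3: N bonded to a carbonyl → amide (not amine).
  CH(CH2F): pendant –CH2X: halogen on sp³ carbon → alkyl halide.
  C6H5: –C6H5 phenyl ring → arene.

acyl halide, alkyl halide, amide, arene, carboxylic acid, ester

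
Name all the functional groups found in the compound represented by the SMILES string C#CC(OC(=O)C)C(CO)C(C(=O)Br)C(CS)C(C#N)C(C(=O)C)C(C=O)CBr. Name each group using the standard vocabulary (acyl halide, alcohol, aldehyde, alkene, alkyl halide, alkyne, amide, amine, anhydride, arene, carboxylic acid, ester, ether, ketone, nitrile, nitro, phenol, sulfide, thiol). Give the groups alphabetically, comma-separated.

Working along the chain:
  HC≡C: C≡C triple bond → alkyne.
  CH(OCOCH3): pendant –OC(=O)CH3: an acyloxy group → ester.
  CH(CH2OH): pendant –CH2OH on an sp³ backbone C → alcohol.
  CH(COBr): pendant –C(=O)X: carbonyl C bonded to C and halogen → acyl halide.
  CH(CH2SH): pendant –CH2SH → thiol.
  CH(CN): pendant –C≡N: nitrile.
  CH(COCH3): pendant –COCH3: carbonyl C bonded to two carbons → ketone.
  CH(CHO): pendant –CHO: carbonyl C bonded to C and H → aldehyde.
  CH2Br: halogen on an sp³ carbon → alkyl halide.

acyl halide, alcohol, aldehyde, alkyl halide, alkyne, ester, ketone, nitrile, thiol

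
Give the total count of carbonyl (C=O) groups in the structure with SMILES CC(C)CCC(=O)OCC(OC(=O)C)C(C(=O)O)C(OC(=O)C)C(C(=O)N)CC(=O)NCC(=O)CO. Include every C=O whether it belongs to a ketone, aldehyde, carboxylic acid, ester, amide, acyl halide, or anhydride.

7

CH2COOCH2: ester, 1 C=O (running total 1).
CH(OCOCH3): ester, 1 C=O (running total 2).
CH(COOH): carboxylic acid, 1 C=O (running total 3).
CH(OCOCH3): ester, 1 C=O (running total 4).
CH(CONH2): amide, 1 C=O (running total 5).
CH2CONHCH2: amide, 1 C=O (running total 6).
CO: ketone, 1 C=O (running total 7).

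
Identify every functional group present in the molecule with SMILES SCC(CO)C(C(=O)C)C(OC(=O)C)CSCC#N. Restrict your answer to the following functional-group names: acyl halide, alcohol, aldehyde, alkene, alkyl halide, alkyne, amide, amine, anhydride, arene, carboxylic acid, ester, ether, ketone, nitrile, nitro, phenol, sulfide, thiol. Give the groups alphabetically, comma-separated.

–SH on an sp³ carbon → thiol.
pendant –CH2OH on an sp³ backbone C → alcohol.
pendant –COCH3: carbonyl C bonded to two carbons → ketone.
pendant –OC(=O)CH3: an acyloxy group → ester.
C–S–C linkage → sulfide (thioether).
–C≡N: carbon triple-bonded to nitrogen → nitrile.

alcohol, ester, ketone, nitrile, sulfide, thiol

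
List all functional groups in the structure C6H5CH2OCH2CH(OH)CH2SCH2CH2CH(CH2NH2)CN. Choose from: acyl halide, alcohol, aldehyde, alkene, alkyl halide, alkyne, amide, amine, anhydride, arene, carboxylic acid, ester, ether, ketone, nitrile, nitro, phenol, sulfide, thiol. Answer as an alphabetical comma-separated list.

Reading the structure from left to right:
  C6H5: C6H5– phenyl ring → arene.
  CH2OCH2: C–O–C with sp³ carbons on both sides and no adjacent C=O → ether.
  CH(OH): –OH on an sp³ carbon → alcohol (secondary).
  CH2SCH2: C–S–C linkage → sulfide (thioether).
  CH(CH2NH2): pendant –CH2NH2: N on sp³ C, no adjacent C=O → amine.
  CN: –C≡N: carbon triple-bonded to nitrogen → nitrile.

alcohol, amine, arene, ether, nitrile, sulfide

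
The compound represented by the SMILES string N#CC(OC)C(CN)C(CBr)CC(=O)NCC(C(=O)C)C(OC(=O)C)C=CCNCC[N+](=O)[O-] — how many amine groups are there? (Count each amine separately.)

2

N≡C–: carbon triple-bonded to nitrogen → nitrile.
pendant –OCH3: C–O–C with sp³ C, no adjacent C=O → ether.
pendant –CH2NH2: N on sp³ C, no adjacent C=O → amine.
pendant –CH2X: halogen on sp³ carbon → alkyl halide.
–C(=O)–N– linkage → amide (the N is not an amine).
pendant –COCH3: carbonyl C bonded to two carbons → ketone.
pendant –OC(=O)CH3: an acyloxy group → ester.
C=C double bond → alkene.
C–N–C with sp³ carbons and no adjacent C=O → amine (secondary).
–NO2 on carbon → nitro group.
Amine appears at: CH(CH2NH2), CH2NHCH2 → 2.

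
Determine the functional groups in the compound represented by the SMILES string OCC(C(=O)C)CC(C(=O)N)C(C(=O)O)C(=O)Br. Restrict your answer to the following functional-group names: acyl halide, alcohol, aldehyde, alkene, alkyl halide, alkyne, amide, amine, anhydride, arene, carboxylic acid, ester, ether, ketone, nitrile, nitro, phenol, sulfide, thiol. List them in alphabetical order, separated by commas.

acyl halide, alcohol, amide, carboxylic acid, ketone

Reading the structure from left to right:
  HOCH2: HO– on an sp³ carbon → alcohol.
  CH(COCH3): pendant –COCH3: carbonyl C bonded to two carbons → ketone.
  CH(CONH2): pendant –CONH2: carbonyl C bonded to C and N → amide.
  CH(COOH): pendant –COOH: carbonyl C bonded to C and –OH → carboxylic acid.
  COBr: –C(=O)Br: carbonyl C bonded to C and to a halogen → acyl halide (not alkyl halide).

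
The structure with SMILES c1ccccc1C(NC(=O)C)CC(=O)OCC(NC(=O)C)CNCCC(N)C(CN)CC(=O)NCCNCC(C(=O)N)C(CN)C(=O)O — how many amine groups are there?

Reading the structure from left to right:
  C6H5: C6H5– phenyl ring → arene.
  CH(NHCOCH3): pendant –NHC(=O)CH3: N bonded to a carbonyl → amide (not amine).
  CH2COOCH2: –C(=O)–O–C with C on the carbonyl side → ester.
  CH(NHCOCH3): pendant –NHC(=O)CH3: N bonded to a carbonyl → amide (not amine).
  CH2NHCH2: C–N–C with sp³ carbons and no adjacent C=O → amine (secondary).
  CH(NH2): –NH2 on an sp³ carbon with no adjacent C=O → amine.
  CH(CH2NH2): pendant –CH2NH2: N on sp³ C, no adjacent C=O → amine.
  CH2CONHCH2: –C(=O)–N– linkage → amide (the N is not an amine).
  CH2NHCH2: C–N–C with sp³ carbons and no adjacent C=O → amine (secondary).
  CH(CONH2): pendant –CONH2: carbonyl C bonded to C and N → amide.
  CH(CH2NH2): pendant –CH2NH2: N on sp³ C, no adjacent C=O → amine.
  COOH: –COOH: carbonyl C bonded to –OH and C → carboxylic acid (the –OH is not a separate alcohol).
Amine appears at: CH2NHCH2, CH(NH2), CH(CH2NH2), CH2NHCH2, CH(CH2NH2) → 5.

5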